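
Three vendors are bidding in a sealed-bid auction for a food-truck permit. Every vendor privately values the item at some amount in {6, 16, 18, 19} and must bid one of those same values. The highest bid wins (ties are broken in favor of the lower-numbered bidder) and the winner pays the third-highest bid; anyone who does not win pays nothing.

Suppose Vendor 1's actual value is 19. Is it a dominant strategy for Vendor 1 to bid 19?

Check each profile of the others' bids and compare truth against every alternative bid.
Others bid (6, 19): truth gives 13, best alternative gives 0.
Others bid (19, 6): truth gives 13, best alternative gives 0.
Others bid (16, 19): truth gives 3, best alternative gives 0.
Others bid (19, 16): truth gives 3, best alternative gives 0.
Others bid (18, 19): truth gives 1, best alternative gives 0.
Others bid (19, 18): truth gives 1, best alternative gives 0.
(Remaining 10 profiles checked similarly; truth is weakly best in each.)
In every case the truthful bid is at least as good as any alternative, so it is a dominant strategy.

Yes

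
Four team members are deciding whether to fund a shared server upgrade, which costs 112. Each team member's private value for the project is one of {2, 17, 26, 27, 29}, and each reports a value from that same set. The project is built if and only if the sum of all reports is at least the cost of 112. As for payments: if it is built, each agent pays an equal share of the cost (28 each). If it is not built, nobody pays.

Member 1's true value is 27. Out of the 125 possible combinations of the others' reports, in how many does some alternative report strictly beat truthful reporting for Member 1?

Others report (27, 29, 29): truth gives -1; report 2 gives 0 > -1. Violating.
Others report (29, 27, 29): truth gives -1; report 2 gives 0 > -1. Violating.
Others report (29, 29, 27): truth gives -1; report 2 gives 0 > -1. Violating.
Others report (29, 29, 29): truth gives -1; report 2 gives 0 > -1. Violating.
Others report (2, 2, 2): truth gives 0; no alternative beats it.
Others report (2, 2, 17): truth gives 0; no alternative beats it.
(Checking all 125 profiles: 4 have a profitable deviation, 121 do not.)

4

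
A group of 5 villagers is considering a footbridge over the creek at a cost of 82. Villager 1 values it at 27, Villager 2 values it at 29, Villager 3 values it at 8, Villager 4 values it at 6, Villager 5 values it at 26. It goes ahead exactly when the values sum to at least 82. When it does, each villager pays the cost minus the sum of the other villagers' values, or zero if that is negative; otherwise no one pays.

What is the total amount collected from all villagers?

Total value 96 ≥ cost 82, so it is built.
Villager 1: others sum to 69; max(0, 82 - 69) = 13.
Villager 2: others sum to 67; max(0, 82 - 67) = 15.
Villager 3: others sum to 88; max(0, 82 - 88) = 0.
Villager 4: others sum to 90; max(0, 82 - 90) = 0.
Villager 5: others sum to 70; max(0, 82 - 70) = 12.
Total collected = 13 + 15 + 0 + 0 + 12 = 40.

40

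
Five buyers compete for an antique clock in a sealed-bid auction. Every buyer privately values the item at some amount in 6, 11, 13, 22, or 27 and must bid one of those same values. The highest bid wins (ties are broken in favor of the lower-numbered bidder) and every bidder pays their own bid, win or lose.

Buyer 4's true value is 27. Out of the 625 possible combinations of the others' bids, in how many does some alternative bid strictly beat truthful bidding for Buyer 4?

413

Others bid (6, 6, 6, 6): truth gives 0; bid 11 gives 16 > 0. Violating.
Others bid (6, 6, 6, 11): truth gives 0; bid 11 gives 16 > 0. Violating.
Others bid (6, 6, 6, 13): truth gives 0; bid 13 gives 14 > 0. Violating.
Others bid (6, 6, 6, 22): truth gives 0; bid 22 gives 5 > 0. Violating.
Others bid (6, 6, 6, 27): truth gives 0; no alternative beats it.
Others bid (6, 6, 11, 27): truth gives 0; no alternative beats it.
(Checking all 625 profiles: 413 have a profitable deviation, 212 do not.)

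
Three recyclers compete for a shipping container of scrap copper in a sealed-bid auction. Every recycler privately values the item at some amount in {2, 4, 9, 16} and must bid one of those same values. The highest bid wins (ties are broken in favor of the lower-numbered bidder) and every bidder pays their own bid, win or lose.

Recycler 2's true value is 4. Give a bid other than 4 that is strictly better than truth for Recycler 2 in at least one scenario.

2

Suppose Recycler 1 bids 2 and Recycler 3 bids 9.
Bid 4: loses but pays 4, utility -4.
Bid 2: loses but pays 2, utility -2.
So bidding 2 beats truth here (-2 > -4).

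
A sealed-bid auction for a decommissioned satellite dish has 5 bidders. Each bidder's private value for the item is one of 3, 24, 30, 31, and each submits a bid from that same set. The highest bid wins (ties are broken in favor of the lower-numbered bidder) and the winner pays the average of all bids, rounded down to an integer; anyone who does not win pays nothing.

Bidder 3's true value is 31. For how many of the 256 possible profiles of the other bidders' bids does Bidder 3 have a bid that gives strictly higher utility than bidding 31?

Others bid (3, 3, 3, 3): truth gives 23; bid 24 gives 24 > 23. Violating.
Others bid (3, 3, 3, 24): truth gives 19; bid 24 gives 20 > 19. Violating.
Others bid (3, 3, 3, 30): truth gives 17; bid 30 gives 18 > 17. Violating.
Others bid (3, 3, 24, 3): truth gives 19; bid 24 gives 20 > 19. Violating.
Others bid (3, 3, 3, 31): truth gives 17; no alternative beats it.
Others bid (3, 3, 24, 30): truth gives 13; no alternative beats it.
(Checking all 256 profiles: 11 have a profitable deviation, 245 do not.)

11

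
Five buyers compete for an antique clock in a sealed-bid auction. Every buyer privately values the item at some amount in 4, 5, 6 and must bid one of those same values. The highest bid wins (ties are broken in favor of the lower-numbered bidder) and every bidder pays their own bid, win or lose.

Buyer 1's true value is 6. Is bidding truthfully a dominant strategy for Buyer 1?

Consider the case where Buyer 2 bids 4, Buyer 3 bids 4, Buyer 4 bids 4 and Buyer 5 bids 4.
Truthful bid 6: wins, pays 6, utility 6 - 6 = 0.
Bid 4 instead: wins, pays 4, utility 6 - 4 = 2.
Since 2 > 0, bidding 4 is strictly better here, so truthful bidding is not dominant.

No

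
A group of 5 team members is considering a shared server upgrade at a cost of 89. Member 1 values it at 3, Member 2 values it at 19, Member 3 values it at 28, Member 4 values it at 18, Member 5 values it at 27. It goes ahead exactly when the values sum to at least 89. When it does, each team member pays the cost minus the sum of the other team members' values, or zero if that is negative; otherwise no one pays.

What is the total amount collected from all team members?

Total value 95 ≥ cost 89, so it is built.
Member 1: others sum to 92; max(0, 89 - 92) = 0.
Member 2: others sum to 76; max(0, 89 - 76) = 13.
Member 3: others sum to 67; max(0, 89 - 67) = 22.
Member 4: others sum to 77; max(0, 89 - 77) = 12.
Member 5: others sum to 68; max(0, 89 - 68) = 21.
Total collected = 0 + 13 + 22 + 12 + 21 = 68.

68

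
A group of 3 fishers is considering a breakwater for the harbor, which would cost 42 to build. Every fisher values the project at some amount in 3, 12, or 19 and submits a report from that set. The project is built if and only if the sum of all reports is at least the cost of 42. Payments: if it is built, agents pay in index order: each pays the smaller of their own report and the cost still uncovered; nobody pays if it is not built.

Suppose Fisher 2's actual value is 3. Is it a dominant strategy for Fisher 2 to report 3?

Check each profile of the others' reports and compare truth against every alternative report.
Others report (12, 19): truth gives 0, best alternative gives -9.
Others report (19, 12): truth gives 0, best alternative gives -9.
Others report (19, 19): truth gives 0, best alternative gives -9.
Others report (3, 3): truth gives 0, best alternative gives 0.
Others report (3, 12): truth gives 0, best alternative gives 0.
Others report (3, 19): truth gives 0, best alternative gives 0.
(Remaining 3 profiles checked similarly; truth is weakly best in each.)
In every case the truthful report is at least as good as any alternative, so it is a dominant strategy.

Yes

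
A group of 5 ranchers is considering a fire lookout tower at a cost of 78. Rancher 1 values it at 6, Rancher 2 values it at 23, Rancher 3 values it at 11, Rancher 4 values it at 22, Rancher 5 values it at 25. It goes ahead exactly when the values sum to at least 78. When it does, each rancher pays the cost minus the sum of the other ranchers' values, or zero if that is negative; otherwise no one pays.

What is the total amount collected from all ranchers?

Total value 87 ≥ cost 78, so it is built.
Rancher 1: others sum to 81; max(0, 78 - 81) = 0.
Rancher 2: others sum to 64; max(0, 78 - 64) = 14.
Rancher 3: others sum to 76; max(0, 78 - 76) = 2.
Rancher 4: others sum to 65; max(0, 78 - 65) = 13.
Rancher 5: others sum to 62; max(0, 78 - 62) = 16.
Total collected = 0 + 14 + 2 + 13 + 16 = 45.

45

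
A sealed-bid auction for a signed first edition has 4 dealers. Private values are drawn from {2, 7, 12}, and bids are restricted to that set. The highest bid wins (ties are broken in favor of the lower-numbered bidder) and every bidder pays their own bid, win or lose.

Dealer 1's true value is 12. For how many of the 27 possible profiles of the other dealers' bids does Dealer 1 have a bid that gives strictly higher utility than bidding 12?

Others bid (2, 2, 2): truth gives 0; bid 2 gives 10 > 0. Violating.
Others bid (2, 2, 7): truth gives 0; bid 7 gives 5 > 0. Violating.
Others bid (2, 7, 2): truth gives 0; bid 7 gives 5 > 0. Violating.
Others bid (2, 7, 7): truth gives 0; bid 7 gives 5 > 0. Violating.
Others bid (2, 2, 12): truth gives 0; no alternative beats it.
Others bid (2, 7, 12): truth gives 0; no alternative beats it.
(Checking all 27 profiles: 8 have a profitable deviation, 19 do not.)

8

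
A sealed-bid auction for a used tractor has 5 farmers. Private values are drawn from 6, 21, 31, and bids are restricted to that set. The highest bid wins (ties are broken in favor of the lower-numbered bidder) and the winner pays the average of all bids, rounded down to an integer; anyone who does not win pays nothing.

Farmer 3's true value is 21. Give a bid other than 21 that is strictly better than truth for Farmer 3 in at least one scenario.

31

Suppose Farmer 1 bids 6, Farmer 2 bids 6, Farmer 4 bids 6 and Farmer 5 bids 31.
Bid 21: loses, pays 0, utility 0.
Bid 31: wins, pays 16, utility 21 - 16 = 5.
So bidding 31 beats truth here (5 > 0).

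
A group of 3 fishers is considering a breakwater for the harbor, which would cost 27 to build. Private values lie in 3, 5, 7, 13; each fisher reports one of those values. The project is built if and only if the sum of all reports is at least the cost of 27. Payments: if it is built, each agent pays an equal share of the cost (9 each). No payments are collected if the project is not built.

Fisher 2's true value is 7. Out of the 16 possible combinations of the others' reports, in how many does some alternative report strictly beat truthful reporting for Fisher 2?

2

Others report (7, 13): truth gives -2; report 3 gives 0 > -2. Violating.
Others report (13, 7): truth gives -2; report 3 gives 0 > -2. Violating.
Others report (3, 3): truth gives 0; no alternative beats it.
Others report (3, 5): truth gives 0; no alternative beats it.
(Checking all 16 profiles: 2 have a profitable deviation, 14 do not.)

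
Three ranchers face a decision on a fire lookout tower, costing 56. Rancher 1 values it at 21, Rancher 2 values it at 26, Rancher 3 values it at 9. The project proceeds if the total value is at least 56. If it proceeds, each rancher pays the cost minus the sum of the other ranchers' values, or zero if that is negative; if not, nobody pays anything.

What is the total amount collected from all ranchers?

56

Total value 56 ≥ cost 56, so it is built.
Rancher 1: others sum to 35; max(0, 56 - 35) = 21.
Rancher 2: others sum to 30; max(0, 56 - 30) = 26.
Rancher 3: others sum to 47; max(0, 56 - 47) = 9.
Total collected = 21 + 26 + 9 = 56.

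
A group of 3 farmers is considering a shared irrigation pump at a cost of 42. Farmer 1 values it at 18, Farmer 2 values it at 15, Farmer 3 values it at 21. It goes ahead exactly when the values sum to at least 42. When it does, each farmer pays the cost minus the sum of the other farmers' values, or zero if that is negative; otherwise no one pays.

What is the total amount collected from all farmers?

Total value 54 ≥ cost 42, so it is built.
Farmer 1: others sum to 36; max(0, 42 - 36) = 6.
Farmer 2: others sum to 39; max(0, 42 - 39) = 3.
Farmer 3: others sum to 33; max(0, 42 - 33) = 9.
Total collected = 6 + 3 + 9 = 18.

18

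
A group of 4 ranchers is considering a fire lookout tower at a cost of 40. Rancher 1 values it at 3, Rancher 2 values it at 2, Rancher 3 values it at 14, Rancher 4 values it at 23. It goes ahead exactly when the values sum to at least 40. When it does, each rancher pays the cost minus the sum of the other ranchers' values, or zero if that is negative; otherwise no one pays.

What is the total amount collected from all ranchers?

Total value 42 ≥ cost 40, so it is built.
Rancher 1: others sum to 39; max(0, 40 - 39) = 1.
Rancher 2: others sum to 40; max(0, 40 - 40) = 0.
Rancher 3: others sum to 28; max(0, 40 - 28) = 12.
Rancher 4: others sum to 19; max(0, 40 - 19) = 21.
Total collected = 1 + 0 + 12 + 21 = 34.

34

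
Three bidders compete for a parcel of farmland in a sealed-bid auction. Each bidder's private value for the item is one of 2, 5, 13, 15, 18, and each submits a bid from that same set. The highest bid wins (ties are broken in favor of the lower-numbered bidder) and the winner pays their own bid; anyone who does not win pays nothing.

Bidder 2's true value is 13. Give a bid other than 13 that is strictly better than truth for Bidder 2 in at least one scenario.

Suppose Bidder 1 bids 2 and Bidder 3 bids 2.
Bid 13: wins, pays 13, utility 13 - 13 = 0.
Bid 5: wins, pays 5, utility 13 - 5 = 8.
So bidding 5 beats truth here (8 > 0).

5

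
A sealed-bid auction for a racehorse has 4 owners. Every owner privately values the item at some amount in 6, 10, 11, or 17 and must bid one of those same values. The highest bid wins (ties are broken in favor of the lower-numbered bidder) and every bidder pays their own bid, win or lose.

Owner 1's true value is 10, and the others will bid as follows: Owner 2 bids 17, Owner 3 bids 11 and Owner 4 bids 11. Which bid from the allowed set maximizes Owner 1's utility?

Bid 6: loses but pays 6, utility -6.
Bid 10: loses but pays 10, utility -10.
Bid 11: loses but pays 11, utility -11.
Bid 17: wins, pays 17, utility 10 - 17 = -7.
The best choice is 6 with utility -6.

6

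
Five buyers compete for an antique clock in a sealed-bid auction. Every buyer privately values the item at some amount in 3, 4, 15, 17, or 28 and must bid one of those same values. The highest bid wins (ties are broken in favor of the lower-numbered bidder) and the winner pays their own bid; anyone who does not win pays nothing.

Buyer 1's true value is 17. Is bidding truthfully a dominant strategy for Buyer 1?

No

Consider the case where Buyer 2 bids 3, Buyer 3 bids 3, Buyer 4 bids 3 and Buyer 5 bids 3.
Truthful bid 17: wins, pays 17, utility 17 - 17 = 0.
Bid 3 instead: wins, pays 3, utility 17 - 3 = 14.
Since 14 > 0, bidding 3 is strictly better here, so truthful bidding is not dominant.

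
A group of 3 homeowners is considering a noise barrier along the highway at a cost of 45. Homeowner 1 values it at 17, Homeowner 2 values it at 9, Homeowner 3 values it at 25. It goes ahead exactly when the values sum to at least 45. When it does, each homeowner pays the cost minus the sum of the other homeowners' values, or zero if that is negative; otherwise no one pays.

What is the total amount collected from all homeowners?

Total value 51 ≥ cost 45, so it is built.
Homeowner 1: others sum to 34; max(0, 45 - 34) = 11.
Homeowner 2: others sum to 42; max(0, 45 - 42) = 3.
Homeowner 3: others sum to 26; max(0, 45 - 26) = 19.
Total collected = 11 + 3 + 19 = 33.

33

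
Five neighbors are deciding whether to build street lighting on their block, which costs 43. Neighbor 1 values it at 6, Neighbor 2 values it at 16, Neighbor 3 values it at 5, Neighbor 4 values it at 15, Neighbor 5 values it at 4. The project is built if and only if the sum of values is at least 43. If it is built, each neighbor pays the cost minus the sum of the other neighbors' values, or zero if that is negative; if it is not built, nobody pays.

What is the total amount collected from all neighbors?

Total value 46 ≥ cost 43, so it is built.
Neighbor 1: others sum to 40; max(0, 43 - 40) = 3.
Neighbor 2: others sum to 30; max(0, 43 - 30) = 13.
Neighbor 3: others sum to 41; max(0, 43 - 41) = 2.
Neighbor 4: others sum to 31; max(0, 43 - 31) = 12.
Neighbor 5: others sum to 42; max(0, 43 - 42) = 1.
Total collected = 3 + 13 + 2 + 12 + 1 = 31.

31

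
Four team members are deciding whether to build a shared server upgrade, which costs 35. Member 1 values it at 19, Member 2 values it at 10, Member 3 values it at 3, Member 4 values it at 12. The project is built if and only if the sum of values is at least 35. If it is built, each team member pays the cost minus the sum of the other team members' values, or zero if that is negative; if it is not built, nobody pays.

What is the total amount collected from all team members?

14

Total value 44 ≥ cost 35, so it is built.
Member 1: others sum to 25; max(0, 35 - 25) = 10.
Member 2: others sum to 34; max(0, 35 - 34) = 1.
Member 3: others sum to 41; max(0, 35 - 41) = 0.
Member 4: others sum to 32; max(0, 35 - 32) = 3.
Total collected = 10 + 1 + 0 + 3 = 14.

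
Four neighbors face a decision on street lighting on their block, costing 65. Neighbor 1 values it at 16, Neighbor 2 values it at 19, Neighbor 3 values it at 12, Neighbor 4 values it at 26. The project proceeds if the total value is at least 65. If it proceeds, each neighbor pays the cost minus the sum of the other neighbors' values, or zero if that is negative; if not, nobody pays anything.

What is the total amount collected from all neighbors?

41

Total value 73 ≥ cost 65, so it is built.
Neighbor 1: others sum to 57; max(0, 65 - 57) = 8.
Neighbor 2: others sum to 54; max(0, 65 - 54) = 11.
Neighbor 3: others sum to 61; max(0, 65 - 61) = 4.
Neighbor 4: others sum to 47; max(0, 65 - 47) = 18.
Total collected = 8 + 11 + 4 + 18 = 41.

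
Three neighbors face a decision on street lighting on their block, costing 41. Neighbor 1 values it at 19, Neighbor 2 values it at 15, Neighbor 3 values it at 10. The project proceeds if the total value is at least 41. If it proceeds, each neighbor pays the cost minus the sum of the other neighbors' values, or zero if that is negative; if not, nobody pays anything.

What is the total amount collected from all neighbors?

35

Total value 44 ≥ cost 41, so it is built.
Neighbor 1: others sum to 25; max(0, 41 - 25) = 16.
Neighbor 2: others sum to 29; max(0, 41 - 29) = 12.
Neighbor 3: others sum to 34; max(0, 41 - 34) = 7.
Total collected = 16 + 12 + 7 = 35.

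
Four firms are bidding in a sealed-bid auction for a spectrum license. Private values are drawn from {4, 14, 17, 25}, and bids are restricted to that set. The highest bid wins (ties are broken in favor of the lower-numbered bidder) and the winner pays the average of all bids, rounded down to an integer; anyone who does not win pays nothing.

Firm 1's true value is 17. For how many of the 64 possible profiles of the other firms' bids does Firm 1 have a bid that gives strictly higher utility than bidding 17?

Others bid (4, 4, 4): truth gives 10; bid 4 gives 13 > 10. Violating.
Others bid (4, 4, 25): truth gives 0; bid 25 gives 3 > 0. Violating.
Others bid (4, 14, 14): truth gives 5; bid 14 gives 6 > 5. Violating.
Others bid (4, 25, 4): truth gives 0; bid 25 gives 3 > 0. Violating.
Others bid (4, 4, 14): truth gives 8; no alternative beats it.
Others bid (4, 4, 17): truth gives 7; no alternative beats it.
(Checking all 64 profiles: 7 have a profitable deviation, 57 do not.)

7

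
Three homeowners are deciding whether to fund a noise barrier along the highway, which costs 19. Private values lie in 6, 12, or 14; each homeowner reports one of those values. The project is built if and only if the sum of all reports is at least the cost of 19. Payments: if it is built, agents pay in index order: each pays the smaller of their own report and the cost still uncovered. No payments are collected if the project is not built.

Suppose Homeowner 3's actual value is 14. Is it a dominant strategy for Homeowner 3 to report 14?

Check each profile of the others' reports and compare truth against every alternative report.
Others report (6, 14): truth gives 14, best alternative gives 14.
Others report (12, 12): truth gives 14, best alternative gives 14.
Others report (12, 14): truth gives 14, best alternative gives 14.
Others report (14, 6): truth gives 14, best alternative gives 14.
Others report (14, 12): truth gives 14, best alternative gives 14.
Others report (14, 14): truth gives 14, best alternative gives 14.
(Remaining 3 profiles checked similarly; truth is weakly best in each.)
In every case the truthful report is at least as good as any alternative, so it is a dominant strategy.

Yes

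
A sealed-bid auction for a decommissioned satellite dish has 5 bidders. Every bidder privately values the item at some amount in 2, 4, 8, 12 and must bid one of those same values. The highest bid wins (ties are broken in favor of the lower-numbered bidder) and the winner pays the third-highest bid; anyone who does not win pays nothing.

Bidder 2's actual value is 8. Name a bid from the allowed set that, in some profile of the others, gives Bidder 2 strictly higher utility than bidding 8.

Suppose Bidder 1 bids 2, Bidder 3 bids 2, Bidder 4 bids 2 and Bidder 5 bids 12.
Bid 8: loses, pays 0, utility 0.
Bid 12: wins, pays 2, utility 8 - 2 = 6.
So bidding 12 beats truth here (6 > 0).

12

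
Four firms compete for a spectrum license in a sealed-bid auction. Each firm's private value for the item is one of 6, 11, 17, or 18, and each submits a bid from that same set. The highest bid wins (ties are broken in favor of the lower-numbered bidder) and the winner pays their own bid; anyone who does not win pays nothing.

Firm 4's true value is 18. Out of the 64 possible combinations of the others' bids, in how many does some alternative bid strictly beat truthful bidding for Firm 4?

8

Others bid (6, 6, 6): truth gives 0; bid 11 gives 7 > 0. Violating.
Others bid (6, 6, 11): truth gives 0; bid 17 gives 1 > 0. Violating.
Others bid (6, 11, 6): truth gives 0; bid 17 gives 1 > 0. Violating.
Others bid (6, 11, 11): truth gives 0; bid 17 gives 1 > 0. Violating.
Others bid (6, 6, 17): truth gives 0; no alternative beats it.
Others bid (6, 6, 18): truth gives 0; no alternative beats it.
(Checking all 64 profiles: 8 have a profitable deviation, 56 do not.)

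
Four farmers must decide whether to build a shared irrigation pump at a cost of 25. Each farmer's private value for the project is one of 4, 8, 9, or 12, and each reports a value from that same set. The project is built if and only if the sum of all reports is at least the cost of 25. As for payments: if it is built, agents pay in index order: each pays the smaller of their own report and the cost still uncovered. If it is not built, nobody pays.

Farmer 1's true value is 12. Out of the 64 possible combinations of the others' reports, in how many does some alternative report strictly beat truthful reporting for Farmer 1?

Others report (4, 4, 8): truth gives 0; report 9 gives 3 > 0. Violating.
Others report (4, 4, 9): truth gives 0; report 8 gives 4 > 0. Violating.
Others report (4, 4, 12): truth gives 0; report 8 gives 4 > 0. Violating.
Others report (4, 8, 4): truth gives 0; report 9 gives 3 > 0. Violating.
Others report (4, 4, 4): truth gives 0; no alternative beats it.
(Checking all 64 profiles: 63 have a profitable deviation, 1 does not.)

63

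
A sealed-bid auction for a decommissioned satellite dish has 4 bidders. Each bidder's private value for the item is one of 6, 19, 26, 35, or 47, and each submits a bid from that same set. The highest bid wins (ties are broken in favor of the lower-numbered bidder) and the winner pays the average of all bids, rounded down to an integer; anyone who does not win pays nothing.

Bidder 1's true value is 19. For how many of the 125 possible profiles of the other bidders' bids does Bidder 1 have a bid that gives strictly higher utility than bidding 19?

4

Others bid (6, 6, 6): truth gives 10; bid 6 gives 13 > 10. Violating.
Others bid (6, 6, 26): truth gives 0; bid 26 gives 3 > 0. Violating.
Others bid (6, 26, 6): truth gives 0; bid 26 gives 3 > 0. Violating.
Others bid (26, 6, 6): truth gives 0; bid 26 gives 3 > 0. Violating.
Others bid (6, 6, 19): truth gives 7; no alternative beats it.
Others bid (6, 6, 35): truth gives 0; no alternative beats it.
(Checking all 125 profiles: 4 have a profitable deviation, 121 do not.)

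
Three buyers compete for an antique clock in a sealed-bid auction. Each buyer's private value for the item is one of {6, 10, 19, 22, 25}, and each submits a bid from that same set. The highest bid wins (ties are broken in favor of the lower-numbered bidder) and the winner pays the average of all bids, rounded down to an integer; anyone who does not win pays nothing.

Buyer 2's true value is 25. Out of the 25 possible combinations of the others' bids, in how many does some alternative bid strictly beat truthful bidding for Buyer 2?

Others bid (6, 6): truth gives 13; bid 10 gives 18 > 13. Violating.
Others bid (6, 10): truth gives 12; bid 10 gives 17 > 12. Violating.
Others bid (6, 19): truth gives 9; bid 19 gives 11 > 9. Violating.
Others bid (6, 22): truth gives 8; bid 22 gives 9 > 8. Violating.
Others bid (6, 25): truth gives 7; no alternative beats it.
Others bid (10, 25): truth gives 5; no alternative beats it.
(Checking all 25 profiles: 12 have a profitable deviation, 13 do not.)

12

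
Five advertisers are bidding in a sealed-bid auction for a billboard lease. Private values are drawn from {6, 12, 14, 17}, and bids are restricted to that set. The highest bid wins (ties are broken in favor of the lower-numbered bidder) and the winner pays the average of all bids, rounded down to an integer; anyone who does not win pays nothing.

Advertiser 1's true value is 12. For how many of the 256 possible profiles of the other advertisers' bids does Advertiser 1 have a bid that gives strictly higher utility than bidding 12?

51

Others bid (6, 6, 6, 6): truth gives 5; bid 6 gives 6 > 5. Violating.
Others bid (6, 6, 6, 14): truth gives 0; bid 14 gives 3 > 0. Violating.
Others bid (6, 6, 6, 17): truth gives 0; bid 17 gives 2 > 0. Violating.
Others bid (6, 6, 12, 14): truth gives 0; bid 14 gives 2 > 0. Violating.
Others bid (6, 6, 6, 12): truth gives 4; no alternative beats it.
Others bid (6, 6, 12, 6): truth gives 4; no alternative beats it.
(Checking all 256 profiles: 51 have a profitable deviation, 205 do not.)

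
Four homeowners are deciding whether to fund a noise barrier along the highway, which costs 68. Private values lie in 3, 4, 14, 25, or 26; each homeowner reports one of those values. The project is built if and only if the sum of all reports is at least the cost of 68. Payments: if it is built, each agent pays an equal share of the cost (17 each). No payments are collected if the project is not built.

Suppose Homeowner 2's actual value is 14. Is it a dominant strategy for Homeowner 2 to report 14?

Consider the case where Homeowner 1 reports 3, Homeowner 3 reports 25 and Homeowner 4 reports 26.
Truthful report 14: project built, pays 17, utility 14 - 17 = -3.
Report 3 instead: project not built, utility 0.
Since 0 > -3, reporting 3 is strictly better here, so truthful reporting is not dominant.

No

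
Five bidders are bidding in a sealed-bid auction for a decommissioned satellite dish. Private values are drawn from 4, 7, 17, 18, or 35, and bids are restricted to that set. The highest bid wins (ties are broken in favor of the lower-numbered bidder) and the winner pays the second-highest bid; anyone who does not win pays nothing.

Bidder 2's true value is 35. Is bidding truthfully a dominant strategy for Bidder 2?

Check each profile of the others' bids and compare truth against every alternative bid.
Others bid (18, 4, 4, 4): truth gives 17, best alternative gives 0.
Others bid (18, 4, 4, 7): truth gives 17, best alternative gives 0.
Others bid (18, 4, 4, 17): truth gives 17, best alternative gives 0.
Others bid (18, 4, 4, 18): truth gives 17, best alternative gives 0.
Others bid (18, 4, 7, 4): truth gives 17, best alternative gives 0.
Others bid (18, 4, 7, 7): truth gives 17, best alternative gives 0.
(Remaining 619 profiles checked similarly; truth is weakly best in each.)
In every case the truthful bid is at least as good as any alternative, so it is a dominant strategy.

Yes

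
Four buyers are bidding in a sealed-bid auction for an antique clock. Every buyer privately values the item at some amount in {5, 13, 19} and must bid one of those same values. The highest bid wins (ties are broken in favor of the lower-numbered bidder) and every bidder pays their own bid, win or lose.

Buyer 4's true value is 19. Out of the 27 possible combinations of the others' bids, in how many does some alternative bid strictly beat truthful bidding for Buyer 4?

20

Others bid (5, 5, 5): truth gives 0; bid 13 gives 6 > 0. Violating.
Others bid (5, 5, 19): truth gives -19; bid 5 gives -5 > -19. Violating.
Others bid (5, 13, 19): truth gives -19; bid 5 gives -5 > -19. Violating.
Others bid (5, 19, 5): truth gives -19; bid 5 gives -5 > -19. Violating.
Others bid (5, 5, 13): truth gives 0; no alternative beats it.
Others bid (5, 13, 5): truth gives 0; no alternative beats it.
(Checking all 27 profiles: 20 have a profitable deviation, 7 do not.)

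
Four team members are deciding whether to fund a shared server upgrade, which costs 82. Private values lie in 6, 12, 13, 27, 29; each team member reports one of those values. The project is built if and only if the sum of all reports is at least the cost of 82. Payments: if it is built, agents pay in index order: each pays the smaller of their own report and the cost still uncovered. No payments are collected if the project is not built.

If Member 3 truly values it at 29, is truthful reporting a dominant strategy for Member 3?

Consider the case where Member 1 reports 6, Member 2 reports 27 and Member 4 reports 27.
Truthful report 29: project built, pays 29, utility 29 - 29 = 0.
Report 27 instead: project built, pays 27, utility 29 - 27 = 2.
Since 2 > 0, reporting 27 is strictly better here, so truthful reporting is not dominant.

No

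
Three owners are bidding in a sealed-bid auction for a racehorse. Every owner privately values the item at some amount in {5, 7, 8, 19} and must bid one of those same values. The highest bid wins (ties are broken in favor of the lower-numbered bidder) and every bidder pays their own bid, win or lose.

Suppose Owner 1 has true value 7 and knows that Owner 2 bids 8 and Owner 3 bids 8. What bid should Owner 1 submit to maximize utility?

8

Bid 5: loses but pays 5, utility -5.
Bid 7: loses but pays 7, utility -7.
Bid 8: wins, pays 8, utility 7 - 8 = -1.
Bid 19: wins, pays 19, utility 7 - 19 = -12.
The best choice is 8 with utility -1.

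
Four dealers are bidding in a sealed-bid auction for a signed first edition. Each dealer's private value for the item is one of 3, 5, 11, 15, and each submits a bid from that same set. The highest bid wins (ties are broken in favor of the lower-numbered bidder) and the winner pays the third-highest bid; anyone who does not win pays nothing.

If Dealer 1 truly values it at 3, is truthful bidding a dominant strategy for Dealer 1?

Check each profile of the others' bids and compare truth against every alternative bid.
Others bid (3, 5, 5): truth gives 0, best alternative gives -2.
Others bid (5, 3, 5): truth gives 0, best alternative gives -2.
Others bid (5, 5, 3): truth gives 0, best alternative gives -2.
Others bid (5, 5, 5): truth gives 0, best alternative gives -2.
Others bid (3, 3, 3): truth gives 0, best alternative gives 0.
Others bid (3, 3, 5): truth gives 0, best alternative gives 0.
(Remaining 58 profiles checked similarly; truth is weakly best in each.)
In every case the truthful bid is at least as good as any alternative, so it is a dominant strategy.

Yes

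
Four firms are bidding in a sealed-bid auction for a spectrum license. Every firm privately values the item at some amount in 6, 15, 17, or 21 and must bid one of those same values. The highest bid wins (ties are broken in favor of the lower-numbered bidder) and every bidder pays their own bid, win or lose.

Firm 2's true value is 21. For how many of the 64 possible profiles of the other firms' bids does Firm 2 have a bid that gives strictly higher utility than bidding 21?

Others bid (6, 6, 6): truth gives 0; bid 15 gives 6 > 0. Violating.
Others bid (6, 6, 15): truth gives 0; bid 15 gives 6 > 0. Violating.
Others bid (6, 6, 17): truth gives 0; bid 17 gives 4 > 0. Violating.
Others bid (6, 15, 6): truth gives 0; bid 15 gives 6 > 0. Violating.
Others bid (6, 6, 21): truth gives 0; no alternative beats it.
Others bid (6, 15, 21): truth gives 0; no alternative beats it.
(Checking all 64 profiles: 34 have a profitable deviation, 30 do not.)

34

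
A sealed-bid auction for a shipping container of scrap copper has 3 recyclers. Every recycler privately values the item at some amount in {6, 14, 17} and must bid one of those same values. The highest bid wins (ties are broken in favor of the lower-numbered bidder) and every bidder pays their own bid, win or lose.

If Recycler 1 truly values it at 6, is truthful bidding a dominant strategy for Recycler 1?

Yes

Check each profile of the others' bids and compare truth against every alternative bid.
Others bid (6, 6): truth gives 0, best alternative gives -8.
Others bid (6, 17): truth gives -6, best alternative gives -11.
Others bid (14, 17): truth gives -6, best alternative gives -11.
Others bid (17, 6): truth gives -6, best alternative gives -11.
Others bid (17, 14): truth gives -6, best alternative gives -11.
Others bid (17, 17): truth gives -6, best alternative gives -11.
(Remaining 3 profiles checked similarly; truth is weakly best in each.)
In every case the truthful bid is at least as good as any alternative, so it is a dominant strategy.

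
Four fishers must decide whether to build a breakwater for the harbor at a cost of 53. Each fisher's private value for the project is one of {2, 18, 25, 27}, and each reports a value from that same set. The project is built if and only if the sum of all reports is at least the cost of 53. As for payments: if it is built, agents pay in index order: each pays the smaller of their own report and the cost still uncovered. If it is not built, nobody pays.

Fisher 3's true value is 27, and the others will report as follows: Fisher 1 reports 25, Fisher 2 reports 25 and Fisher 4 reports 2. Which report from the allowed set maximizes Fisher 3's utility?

2

Report 2: project built, pays 2, utility 27 - 2 = 25.
Report 18: project built, pays 3, utility 27 - 3 = 24.
Report 25: project built, pays 3, utility 27 - 3 = 24.
Report 27: project built, pays 3, utility 27 - 3 = 24.
The best choice is 2 with utility 25.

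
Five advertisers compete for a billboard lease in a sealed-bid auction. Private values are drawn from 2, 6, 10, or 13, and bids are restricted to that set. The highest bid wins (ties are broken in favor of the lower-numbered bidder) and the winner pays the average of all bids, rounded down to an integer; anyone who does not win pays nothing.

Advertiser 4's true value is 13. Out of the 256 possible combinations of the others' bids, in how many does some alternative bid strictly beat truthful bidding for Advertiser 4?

Others bid (2, 2, 2, 2): truth gives 9; bid 6 gives 11 > 9. Violating.
Others bid (2, 2, 2, 6): truth gives 8; bid 6 gives 10 > 8. Violating.
Others bid (2, 2, 6, 2): truth gives 8; bid 10 gives 9 > 8. Violating.
Others bid (2, 6, 2, 2): truth gives 8; bid 10 gives 9 > 8. Violating.
Others bid (2, 2, 2, 10): truth gives 8; no alternative beats it.
Others bid (2, 2, 2, 13): truth gives 7; no alternative beats it.
(Checking all 256 profiles: 10 have a profitable deviation, 246 do not.)

10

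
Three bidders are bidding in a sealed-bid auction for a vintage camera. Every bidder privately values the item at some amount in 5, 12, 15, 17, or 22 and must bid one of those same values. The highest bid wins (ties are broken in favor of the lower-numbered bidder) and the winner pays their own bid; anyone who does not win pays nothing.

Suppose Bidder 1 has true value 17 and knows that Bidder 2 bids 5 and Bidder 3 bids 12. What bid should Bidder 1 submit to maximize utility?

Bid 5: loses, pays 0, utility 0.
Bid 12: wins, pays 12, utility 17 - 12 = 5.
Bid 15: wins, pays 15, utility 17 - 15 = 2.
Bid 17: wins, pays 17, utility 17 - 17 = 0.
Bid 22: wins, pays 22, utility 17 - 22 = -5.
The best choice is 12 with utility 5.

12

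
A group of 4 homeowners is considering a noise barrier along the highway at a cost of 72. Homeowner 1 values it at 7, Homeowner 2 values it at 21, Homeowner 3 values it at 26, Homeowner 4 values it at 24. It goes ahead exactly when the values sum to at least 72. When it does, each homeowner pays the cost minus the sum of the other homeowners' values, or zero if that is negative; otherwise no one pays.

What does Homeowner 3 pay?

20

Total value 78 ≥ cost 72, so the project is built.
The other homeowners' values sum to 52.
Cost minus that sum is 72 - 52 = 20.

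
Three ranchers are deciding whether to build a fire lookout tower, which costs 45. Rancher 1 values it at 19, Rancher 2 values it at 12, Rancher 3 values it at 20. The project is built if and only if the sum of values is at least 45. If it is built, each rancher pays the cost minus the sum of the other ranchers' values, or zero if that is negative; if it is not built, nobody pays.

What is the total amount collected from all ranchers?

Total value 51 ≥ cost 45, so it is built.
Rancher 1: others sum to 32; max(0, 45 - 32) = 13.
Rancher 2: others sum to 39; max(0, 45 - 39) = 6.
Rancher 3: others sum to 31; max(0, 45 - 31) = 14.
Total collected = 13 + 6 + 14 = 33.

33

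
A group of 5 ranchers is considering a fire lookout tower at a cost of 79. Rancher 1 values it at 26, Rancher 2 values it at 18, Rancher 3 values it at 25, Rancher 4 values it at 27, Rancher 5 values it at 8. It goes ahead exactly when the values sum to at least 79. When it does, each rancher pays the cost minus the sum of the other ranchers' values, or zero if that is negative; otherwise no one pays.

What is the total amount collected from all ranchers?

3

Total value 104 ≥ cost 79, so it is built.
Rancher 1: others sum to 78; max(0, 79 - 78) = 1.
Rancher 2: others sum to 86; max(0, 79 - 86) = 0.
Rancher 3: others sum to 79; max(0, 79 - 79) = 0.
Rancher 4: others sum to 77; max(0, 79 - 77) = 2.
Rancher 5: others sum to 96; max(0, 79 - 96) = 0.
Total collected = 1 + 0 + 0 + 2 + 0 = 3.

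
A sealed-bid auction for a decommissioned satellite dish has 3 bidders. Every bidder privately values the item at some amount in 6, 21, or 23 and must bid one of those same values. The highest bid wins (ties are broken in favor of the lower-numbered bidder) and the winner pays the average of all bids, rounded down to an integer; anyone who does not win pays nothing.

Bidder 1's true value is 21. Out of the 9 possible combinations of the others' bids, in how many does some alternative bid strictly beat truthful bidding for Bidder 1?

Others bid (6, 6): truth gives 10; bid 6 gives 15 > 10. Violating.
Others bid (6, 23): truth gives 0; bid 23 gives 4 > 0. Violating.
Others bid (23, 6): truth gives 0; bid 23 gives 4 > 0. Violating.
Others bid (6, 21): truth gives 5; no alternative beats it.
Others bid (21, 6): truth gives 5; no alternative beats it.
(Checking all 9 profiles: 3 have a profitable deviation, 6 do not.)

3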